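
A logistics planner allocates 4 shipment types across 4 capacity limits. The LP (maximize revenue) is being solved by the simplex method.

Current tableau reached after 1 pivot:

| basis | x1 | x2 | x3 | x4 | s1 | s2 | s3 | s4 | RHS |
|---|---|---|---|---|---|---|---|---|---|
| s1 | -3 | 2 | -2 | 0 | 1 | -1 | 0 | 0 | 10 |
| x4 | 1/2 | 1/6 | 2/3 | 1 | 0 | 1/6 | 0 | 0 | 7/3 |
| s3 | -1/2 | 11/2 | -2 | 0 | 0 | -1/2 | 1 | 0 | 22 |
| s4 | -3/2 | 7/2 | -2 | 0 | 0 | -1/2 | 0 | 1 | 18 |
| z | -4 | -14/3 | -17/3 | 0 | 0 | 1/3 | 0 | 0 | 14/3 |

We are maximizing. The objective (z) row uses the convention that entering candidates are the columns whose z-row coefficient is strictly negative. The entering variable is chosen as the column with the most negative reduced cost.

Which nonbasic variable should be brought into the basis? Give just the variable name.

x3

Objective-row coefficients: x1: -4, x2: -14/3, x3: -17/3, x4: 0, s1: 0, s2: 1/3, s3: 0, s4: 0.
The most negative is -17/3 in column x3, so x3 enters.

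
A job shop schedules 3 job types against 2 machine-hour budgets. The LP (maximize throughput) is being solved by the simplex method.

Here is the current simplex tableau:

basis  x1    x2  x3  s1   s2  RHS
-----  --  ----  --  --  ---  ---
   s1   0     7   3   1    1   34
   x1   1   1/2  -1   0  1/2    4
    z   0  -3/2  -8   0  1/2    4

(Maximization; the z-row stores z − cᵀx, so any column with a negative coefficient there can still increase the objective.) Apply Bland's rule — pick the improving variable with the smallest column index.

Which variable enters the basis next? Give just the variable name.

Objective-row coefficients: x1: 0, x2: -3/2, x3: -8, s1: 0, s2: 1/2.
Improving columns: x2, x3. Bland's rule picks the smallest column index → x2.

x2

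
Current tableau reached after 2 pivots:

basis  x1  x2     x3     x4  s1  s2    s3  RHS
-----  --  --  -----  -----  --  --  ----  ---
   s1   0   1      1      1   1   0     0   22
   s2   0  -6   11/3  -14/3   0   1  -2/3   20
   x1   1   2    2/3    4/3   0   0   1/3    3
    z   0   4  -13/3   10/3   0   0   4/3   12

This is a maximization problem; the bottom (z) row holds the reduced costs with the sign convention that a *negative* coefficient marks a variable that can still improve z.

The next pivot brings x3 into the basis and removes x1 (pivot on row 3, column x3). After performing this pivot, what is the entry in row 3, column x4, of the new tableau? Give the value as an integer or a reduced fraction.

Pivot element is row 3, column x3: 2/3.
Normalize row 3: new (row 3, x4) = (4/3)/(2/3) = 2.
Row 3 is the pivot row, so the entry is 2.

2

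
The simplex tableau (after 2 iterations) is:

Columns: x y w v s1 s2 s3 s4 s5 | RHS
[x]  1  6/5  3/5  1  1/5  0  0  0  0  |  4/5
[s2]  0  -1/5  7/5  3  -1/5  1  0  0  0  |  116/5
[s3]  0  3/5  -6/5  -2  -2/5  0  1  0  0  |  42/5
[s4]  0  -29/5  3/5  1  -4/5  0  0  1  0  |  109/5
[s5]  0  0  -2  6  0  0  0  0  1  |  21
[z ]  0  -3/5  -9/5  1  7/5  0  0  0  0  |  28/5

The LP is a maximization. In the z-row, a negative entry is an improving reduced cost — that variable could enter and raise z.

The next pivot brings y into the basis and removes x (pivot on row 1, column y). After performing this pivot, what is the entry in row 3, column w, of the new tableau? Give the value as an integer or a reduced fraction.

-3/2

Pivot element is row 1, column y: 6/5.
Normalize row 1: new (row 1, w) = (3/5)/(6/5) = 1/2.
row 3 ← row 3 − (3/5)·(new row 1): -6/5 − (3/5)·(1/2) = -3/2.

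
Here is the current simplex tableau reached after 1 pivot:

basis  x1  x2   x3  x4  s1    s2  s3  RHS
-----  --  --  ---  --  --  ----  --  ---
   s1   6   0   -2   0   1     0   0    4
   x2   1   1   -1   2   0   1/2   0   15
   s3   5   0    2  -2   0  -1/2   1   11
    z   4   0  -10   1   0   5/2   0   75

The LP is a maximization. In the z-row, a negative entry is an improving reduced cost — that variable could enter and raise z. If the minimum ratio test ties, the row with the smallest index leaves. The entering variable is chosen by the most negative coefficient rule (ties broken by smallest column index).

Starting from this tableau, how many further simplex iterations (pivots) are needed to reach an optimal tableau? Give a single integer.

2

pivot: x3 in, s3 out → z = 130
pivot: x4 in, x2 out → z = 629/2
No improving column remains; optimal.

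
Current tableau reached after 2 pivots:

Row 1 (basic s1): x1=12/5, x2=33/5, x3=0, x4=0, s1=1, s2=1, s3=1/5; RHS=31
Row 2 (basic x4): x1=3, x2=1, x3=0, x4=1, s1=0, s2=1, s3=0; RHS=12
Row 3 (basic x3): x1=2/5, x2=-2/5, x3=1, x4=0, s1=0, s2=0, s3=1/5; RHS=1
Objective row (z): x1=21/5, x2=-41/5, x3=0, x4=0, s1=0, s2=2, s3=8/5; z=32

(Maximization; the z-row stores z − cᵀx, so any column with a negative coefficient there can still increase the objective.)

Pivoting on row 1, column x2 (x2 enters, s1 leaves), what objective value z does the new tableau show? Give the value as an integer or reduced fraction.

2327/33

Minimum ratio for x2: 31/(33/5) = 155/33.
z changes by −(z-row coeff of x2)·ratio = −(-41/5)·(155/33) = 1271/33.
New z = 32 + (1271/33) = 2327/33.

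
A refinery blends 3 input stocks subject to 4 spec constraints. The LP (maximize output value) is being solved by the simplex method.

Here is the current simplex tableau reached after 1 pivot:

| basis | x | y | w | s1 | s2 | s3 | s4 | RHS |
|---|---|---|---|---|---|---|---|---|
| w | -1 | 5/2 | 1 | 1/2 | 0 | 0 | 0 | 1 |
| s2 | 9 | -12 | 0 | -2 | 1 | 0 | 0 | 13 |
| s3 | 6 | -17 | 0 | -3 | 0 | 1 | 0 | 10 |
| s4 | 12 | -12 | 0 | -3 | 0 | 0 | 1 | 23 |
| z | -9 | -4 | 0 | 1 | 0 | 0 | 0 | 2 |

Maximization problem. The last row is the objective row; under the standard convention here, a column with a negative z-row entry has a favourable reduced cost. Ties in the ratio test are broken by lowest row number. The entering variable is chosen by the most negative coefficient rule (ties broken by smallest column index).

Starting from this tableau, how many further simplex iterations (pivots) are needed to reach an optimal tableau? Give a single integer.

3

pivot: x in, s2 out → z = 15
pivot: y in, s4 out → z = 113/3
pivot: s2 in, w out → z = 1603/36
No improving column remains; optimal.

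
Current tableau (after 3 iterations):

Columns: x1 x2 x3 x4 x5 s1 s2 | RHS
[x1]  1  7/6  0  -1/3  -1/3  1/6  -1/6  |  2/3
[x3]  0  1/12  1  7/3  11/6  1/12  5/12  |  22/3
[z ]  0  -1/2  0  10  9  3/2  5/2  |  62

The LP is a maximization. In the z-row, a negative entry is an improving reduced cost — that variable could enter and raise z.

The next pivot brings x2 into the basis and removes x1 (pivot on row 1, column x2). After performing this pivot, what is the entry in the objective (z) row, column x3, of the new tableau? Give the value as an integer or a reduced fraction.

0

Pivot element is row 1, column x2: 7/6.
Normalize row 1: new (row 1, x3) = 0/(7/6) = 0.
z-row ← z-row − (-1/2)·(new row 1): 0 − (-1/2)·0 = 0.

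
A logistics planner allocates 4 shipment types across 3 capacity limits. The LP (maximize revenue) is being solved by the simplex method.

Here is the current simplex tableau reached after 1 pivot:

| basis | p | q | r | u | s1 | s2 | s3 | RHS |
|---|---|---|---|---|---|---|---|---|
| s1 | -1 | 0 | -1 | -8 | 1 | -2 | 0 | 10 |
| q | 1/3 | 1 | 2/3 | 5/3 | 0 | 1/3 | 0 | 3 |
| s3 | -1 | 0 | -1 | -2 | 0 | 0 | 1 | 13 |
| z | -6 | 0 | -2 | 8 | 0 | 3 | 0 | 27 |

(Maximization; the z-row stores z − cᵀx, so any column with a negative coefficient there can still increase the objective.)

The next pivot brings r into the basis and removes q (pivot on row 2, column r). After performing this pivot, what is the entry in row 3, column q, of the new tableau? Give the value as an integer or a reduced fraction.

Pivot element is row 2, column r: 2/3.
Normalize row 2: new (row 2, q) = 1/(2/3) = 3/2.
row 3 ← row 3 − (-1)·(new row 2): 0 − (-1)·(3/2) = 3/2.

3/2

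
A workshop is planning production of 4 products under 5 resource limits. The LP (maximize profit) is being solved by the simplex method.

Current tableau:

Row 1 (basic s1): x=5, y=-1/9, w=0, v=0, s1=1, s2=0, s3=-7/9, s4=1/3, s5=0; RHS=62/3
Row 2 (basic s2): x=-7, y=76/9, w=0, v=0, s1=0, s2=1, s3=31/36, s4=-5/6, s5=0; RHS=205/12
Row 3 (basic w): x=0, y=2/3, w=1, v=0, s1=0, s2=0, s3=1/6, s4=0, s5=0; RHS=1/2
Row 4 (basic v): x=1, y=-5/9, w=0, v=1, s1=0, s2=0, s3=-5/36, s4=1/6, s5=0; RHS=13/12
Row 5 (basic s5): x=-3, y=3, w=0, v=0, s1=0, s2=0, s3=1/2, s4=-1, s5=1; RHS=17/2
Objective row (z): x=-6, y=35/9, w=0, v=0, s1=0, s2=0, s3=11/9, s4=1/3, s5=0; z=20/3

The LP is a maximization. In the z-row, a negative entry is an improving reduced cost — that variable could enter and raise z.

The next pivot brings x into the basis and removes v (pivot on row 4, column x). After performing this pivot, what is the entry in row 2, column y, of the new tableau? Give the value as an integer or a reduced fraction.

Pivot element is row 4, column x: 1.
Normalize row 4: new (row 4, y) = (-5/9)/1 = -5/9.
row 2 ← row 2 − (-7)·(new row 4): 76/9 − (-7)·(-5/9) = 41/9.

41/9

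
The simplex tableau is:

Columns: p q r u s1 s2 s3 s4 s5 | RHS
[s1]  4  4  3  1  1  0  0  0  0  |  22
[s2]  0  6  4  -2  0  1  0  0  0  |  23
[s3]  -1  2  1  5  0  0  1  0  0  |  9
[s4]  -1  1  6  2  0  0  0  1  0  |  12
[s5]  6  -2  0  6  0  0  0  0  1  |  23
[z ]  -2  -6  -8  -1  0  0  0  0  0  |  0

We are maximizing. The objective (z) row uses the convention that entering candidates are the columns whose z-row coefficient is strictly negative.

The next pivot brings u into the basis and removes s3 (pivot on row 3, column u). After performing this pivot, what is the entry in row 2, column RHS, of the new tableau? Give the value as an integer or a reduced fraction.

Pivot element is row 3, column u: 5.
Normalize row 3: new (row 3, RHS) = 9/5 = 9/5.
row 2 ← row 2 − (-2)·(new row 3): 23 − (-2)·(9/5) = 133/5.

133/5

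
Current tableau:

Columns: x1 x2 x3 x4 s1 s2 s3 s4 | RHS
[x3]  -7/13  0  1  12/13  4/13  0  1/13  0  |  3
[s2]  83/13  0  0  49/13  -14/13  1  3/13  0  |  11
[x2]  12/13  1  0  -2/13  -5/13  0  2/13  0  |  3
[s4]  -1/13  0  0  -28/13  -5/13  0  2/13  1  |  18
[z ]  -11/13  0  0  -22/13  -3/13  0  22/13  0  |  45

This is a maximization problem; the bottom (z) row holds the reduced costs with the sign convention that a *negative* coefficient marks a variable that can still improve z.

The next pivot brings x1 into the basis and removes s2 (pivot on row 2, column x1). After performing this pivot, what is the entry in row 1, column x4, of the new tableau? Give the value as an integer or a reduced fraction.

Pivot element is row 2, column x1: 83/13.
Normalize row 2: new (row 2, x4) = (49/13)/(83/13) = 49/83.
row 1 ← row 1 − (-7/13)·(new row 2): 12/13 − (-7/13)·(49/83) = 103/83.

103/83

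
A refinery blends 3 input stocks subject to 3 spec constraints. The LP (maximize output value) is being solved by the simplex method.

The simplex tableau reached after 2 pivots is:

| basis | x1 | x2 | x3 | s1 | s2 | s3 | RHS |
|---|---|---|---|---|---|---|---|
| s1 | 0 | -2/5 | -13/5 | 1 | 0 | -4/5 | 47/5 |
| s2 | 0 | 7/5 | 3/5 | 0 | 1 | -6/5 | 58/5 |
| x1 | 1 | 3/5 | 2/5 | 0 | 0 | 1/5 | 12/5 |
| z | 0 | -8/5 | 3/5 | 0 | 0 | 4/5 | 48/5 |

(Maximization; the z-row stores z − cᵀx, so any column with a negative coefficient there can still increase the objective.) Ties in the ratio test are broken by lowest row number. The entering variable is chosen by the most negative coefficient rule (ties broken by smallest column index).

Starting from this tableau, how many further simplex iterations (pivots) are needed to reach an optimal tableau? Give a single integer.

1

pivot: x2 in, x1 out → z = 16
No improving column remains; optimal.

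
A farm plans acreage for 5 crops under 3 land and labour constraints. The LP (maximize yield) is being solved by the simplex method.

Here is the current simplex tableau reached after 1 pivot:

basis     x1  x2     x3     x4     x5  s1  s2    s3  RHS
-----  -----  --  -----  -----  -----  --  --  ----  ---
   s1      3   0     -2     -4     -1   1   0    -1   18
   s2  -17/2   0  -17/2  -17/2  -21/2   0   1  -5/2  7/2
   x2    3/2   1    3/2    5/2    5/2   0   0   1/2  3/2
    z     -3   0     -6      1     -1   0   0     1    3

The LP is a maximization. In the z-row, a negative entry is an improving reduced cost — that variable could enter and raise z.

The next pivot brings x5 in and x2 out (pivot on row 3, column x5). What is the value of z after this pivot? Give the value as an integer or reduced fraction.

18/5

Minimum ratio for x5: (3/2)/(5/2) = 3/5.
z changes by −(z-row coeff of x5)·ratio = −(-1)·(3/5) = 3/5.
New z = 3 + (3/5) = 18/5.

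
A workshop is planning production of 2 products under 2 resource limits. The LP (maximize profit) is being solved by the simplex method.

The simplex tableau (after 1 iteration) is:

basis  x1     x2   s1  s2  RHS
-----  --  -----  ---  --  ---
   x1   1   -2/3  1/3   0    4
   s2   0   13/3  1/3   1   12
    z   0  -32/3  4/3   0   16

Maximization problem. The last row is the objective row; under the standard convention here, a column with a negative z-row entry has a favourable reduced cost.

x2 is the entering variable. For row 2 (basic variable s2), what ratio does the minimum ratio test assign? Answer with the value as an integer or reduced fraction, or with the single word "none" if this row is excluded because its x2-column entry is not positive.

Ratio = RHS / (x2 entry) = 12 / (13/3) = 36/13.

36/13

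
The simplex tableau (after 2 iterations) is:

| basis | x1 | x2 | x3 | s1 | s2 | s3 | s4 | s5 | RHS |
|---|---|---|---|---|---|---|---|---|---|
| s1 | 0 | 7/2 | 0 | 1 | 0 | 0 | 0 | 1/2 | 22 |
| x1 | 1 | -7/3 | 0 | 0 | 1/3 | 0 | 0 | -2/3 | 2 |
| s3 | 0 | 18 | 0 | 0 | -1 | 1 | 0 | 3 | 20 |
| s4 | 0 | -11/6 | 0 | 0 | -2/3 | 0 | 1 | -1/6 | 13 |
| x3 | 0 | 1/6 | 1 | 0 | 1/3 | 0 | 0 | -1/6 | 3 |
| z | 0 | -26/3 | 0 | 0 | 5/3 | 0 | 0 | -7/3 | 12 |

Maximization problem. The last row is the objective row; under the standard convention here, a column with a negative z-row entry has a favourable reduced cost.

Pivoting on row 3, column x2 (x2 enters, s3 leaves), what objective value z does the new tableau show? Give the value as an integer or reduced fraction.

584/27

Minimum ratio for x2: 20/18 = 10/9.
z changes by −(z-row coeff of x2)·ratio = −(-26/3)·(10/9) = 260/27.
New z = 12 + (260/27) = 584/27.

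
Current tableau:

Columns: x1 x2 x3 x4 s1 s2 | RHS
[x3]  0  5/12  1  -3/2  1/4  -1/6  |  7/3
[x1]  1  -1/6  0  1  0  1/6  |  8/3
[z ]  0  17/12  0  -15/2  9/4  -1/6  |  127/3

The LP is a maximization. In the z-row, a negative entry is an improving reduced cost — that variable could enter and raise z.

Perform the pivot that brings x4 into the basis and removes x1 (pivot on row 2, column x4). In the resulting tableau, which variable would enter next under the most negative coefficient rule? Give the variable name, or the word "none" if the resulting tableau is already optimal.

Pivot element 1. New z-row = old z-row − (-15/2)·(row 2/1).
Updated z-row coefficients: x1: 15/2, x2: 1/6, x3: 0, x4: 0, s1: 9/4, s2: 13/12.
No coefficient is strictly negative; the tableau after this pivot is optimal.

none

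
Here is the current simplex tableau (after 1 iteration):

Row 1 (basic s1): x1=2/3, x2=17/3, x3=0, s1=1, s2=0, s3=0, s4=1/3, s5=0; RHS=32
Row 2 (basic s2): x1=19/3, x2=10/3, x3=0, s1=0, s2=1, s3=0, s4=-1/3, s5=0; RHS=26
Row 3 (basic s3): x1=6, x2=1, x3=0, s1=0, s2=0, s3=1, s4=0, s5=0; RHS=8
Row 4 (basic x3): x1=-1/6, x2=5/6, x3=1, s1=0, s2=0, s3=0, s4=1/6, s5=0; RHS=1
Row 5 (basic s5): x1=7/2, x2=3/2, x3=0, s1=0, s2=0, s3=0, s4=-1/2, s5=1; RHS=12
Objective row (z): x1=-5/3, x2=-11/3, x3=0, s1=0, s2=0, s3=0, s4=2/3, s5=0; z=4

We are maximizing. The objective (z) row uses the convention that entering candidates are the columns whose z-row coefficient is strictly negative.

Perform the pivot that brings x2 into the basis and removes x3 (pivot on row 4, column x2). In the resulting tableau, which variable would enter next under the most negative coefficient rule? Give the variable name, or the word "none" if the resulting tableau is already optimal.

Pivot element 5/6. New z-row = old z-row − (-11/3)·(row 4/(5/6)).
Updated z-row coefficients: x1: -12/5, x2: 0, x3: 22/5, s1: 0, s2: 0, s3: 0, s4: 7/5, s5: 0.
The most negative is -12/5 in column x1, so x1 would enter next.

x1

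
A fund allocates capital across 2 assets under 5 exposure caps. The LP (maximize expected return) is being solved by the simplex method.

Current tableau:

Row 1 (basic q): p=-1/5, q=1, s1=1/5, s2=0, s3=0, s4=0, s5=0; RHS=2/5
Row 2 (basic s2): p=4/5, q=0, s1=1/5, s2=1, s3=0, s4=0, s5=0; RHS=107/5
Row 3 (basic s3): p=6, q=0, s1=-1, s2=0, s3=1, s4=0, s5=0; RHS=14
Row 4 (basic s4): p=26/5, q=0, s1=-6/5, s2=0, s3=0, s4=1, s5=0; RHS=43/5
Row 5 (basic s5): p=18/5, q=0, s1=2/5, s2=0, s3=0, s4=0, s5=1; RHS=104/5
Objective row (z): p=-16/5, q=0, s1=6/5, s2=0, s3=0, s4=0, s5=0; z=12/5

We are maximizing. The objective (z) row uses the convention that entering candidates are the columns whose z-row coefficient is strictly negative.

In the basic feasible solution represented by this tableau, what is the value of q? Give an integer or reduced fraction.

2/5

q is basic (row 1); its value is the RHS of that row: 2/5.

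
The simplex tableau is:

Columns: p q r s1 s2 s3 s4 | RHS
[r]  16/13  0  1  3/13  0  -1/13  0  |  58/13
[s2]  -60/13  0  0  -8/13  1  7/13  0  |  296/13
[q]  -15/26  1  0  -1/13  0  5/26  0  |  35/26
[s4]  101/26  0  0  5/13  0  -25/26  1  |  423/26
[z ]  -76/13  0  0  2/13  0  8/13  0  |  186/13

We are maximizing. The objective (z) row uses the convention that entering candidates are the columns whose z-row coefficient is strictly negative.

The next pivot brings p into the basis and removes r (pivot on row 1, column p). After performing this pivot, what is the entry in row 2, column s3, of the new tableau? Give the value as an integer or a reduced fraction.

1/4

Pivot element is row 1, column p: 16/13.
Normalize row 1: new (row 1, s3) = (-1/13)/(16/13) = -1/16.
row 2 ← row 2 − (-60/13)·(new row 1): 7/13 − (-60/13)·(-1/16) = 1/4.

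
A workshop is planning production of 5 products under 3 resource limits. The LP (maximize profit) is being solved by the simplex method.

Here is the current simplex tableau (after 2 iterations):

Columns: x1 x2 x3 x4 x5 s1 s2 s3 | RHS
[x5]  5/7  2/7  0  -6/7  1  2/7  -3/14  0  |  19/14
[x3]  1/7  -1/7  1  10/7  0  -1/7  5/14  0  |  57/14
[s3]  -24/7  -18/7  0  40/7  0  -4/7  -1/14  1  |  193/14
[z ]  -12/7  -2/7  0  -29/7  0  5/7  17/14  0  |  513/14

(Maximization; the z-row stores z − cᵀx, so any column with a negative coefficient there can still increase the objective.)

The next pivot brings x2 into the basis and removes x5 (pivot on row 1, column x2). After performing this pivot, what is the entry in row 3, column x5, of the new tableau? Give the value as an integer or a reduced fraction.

9

Pivot element is row 1, column x2: 2/7.
Normalize row 1: new (row 1, x5) = 1/(2/7) = 7/2.
row 3 ← row 3 − (-18/7)·(new row 1): 0 − (-18/7)·(7/2) = 9.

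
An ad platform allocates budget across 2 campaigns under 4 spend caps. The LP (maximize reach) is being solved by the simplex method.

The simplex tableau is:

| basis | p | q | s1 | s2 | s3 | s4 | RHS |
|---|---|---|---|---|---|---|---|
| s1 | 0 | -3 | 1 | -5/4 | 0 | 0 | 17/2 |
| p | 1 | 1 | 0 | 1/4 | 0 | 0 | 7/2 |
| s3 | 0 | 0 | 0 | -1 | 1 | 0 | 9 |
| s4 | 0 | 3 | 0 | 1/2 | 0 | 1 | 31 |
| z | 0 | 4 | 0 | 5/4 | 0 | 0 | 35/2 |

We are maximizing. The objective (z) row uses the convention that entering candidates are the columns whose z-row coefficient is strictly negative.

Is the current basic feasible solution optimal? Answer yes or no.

No objective-row coefficient is strictly negative, so no entering variable exists; the tableau is optimal.

yes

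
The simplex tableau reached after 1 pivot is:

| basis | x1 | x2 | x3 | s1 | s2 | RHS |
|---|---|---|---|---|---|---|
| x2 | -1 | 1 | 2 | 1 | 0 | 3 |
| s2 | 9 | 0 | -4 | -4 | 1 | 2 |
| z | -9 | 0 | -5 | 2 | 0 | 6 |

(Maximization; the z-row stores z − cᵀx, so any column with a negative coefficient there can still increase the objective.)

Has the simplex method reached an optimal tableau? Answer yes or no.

Column x1 has objective-row coefficient -9, which is negative; an improving pivot exists, so not yet optimal.

no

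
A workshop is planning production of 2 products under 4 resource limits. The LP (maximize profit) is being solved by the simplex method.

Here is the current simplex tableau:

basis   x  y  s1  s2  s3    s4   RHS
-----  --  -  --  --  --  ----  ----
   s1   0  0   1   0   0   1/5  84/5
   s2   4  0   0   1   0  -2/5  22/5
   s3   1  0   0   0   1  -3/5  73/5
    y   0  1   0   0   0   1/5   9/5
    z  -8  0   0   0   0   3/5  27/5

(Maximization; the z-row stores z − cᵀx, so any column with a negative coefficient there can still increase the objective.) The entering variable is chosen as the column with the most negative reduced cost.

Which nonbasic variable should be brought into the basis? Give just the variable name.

x

Objective-row coefficients: x: -8, y: 0, s1: 0, s2: 0, s3: 0, s4: 3/5.
The most negative is -8 in column x, so x enters.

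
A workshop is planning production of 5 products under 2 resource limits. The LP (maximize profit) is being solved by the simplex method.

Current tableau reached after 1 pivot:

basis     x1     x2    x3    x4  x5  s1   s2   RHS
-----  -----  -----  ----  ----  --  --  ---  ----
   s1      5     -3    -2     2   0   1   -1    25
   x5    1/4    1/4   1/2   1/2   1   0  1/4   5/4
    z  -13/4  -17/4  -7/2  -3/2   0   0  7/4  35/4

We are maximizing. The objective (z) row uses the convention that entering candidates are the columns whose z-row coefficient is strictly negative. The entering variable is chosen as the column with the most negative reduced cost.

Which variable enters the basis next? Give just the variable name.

x2

Objective-row coefficients: x1: -13/4, x2: -17/4, x3: -7/2, x4: -3/2, x5: 0, s1: 0, s2: 7/4.
The most negative is -17/4 in column x2, so x2 enters.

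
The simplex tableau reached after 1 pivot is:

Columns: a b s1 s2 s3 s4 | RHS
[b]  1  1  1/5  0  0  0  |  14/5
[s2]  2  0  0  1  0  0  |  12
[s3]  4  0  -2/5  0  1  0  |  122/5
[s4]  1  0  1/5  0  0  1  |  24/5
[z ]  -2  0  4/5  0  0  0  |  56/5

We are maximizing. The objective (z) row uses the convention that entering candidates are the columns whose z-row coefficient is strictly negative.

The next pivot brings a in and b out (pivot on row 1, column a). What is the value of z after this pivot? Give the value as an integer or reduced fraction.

Minimum ratio for a: (14/5)/1 = 14/5.
z changes by −(z-row coeff of a)·ratio = −(-2)·(14/5) = 28/5.
New z = 56/5 + (28/5) = 84/5.

84/5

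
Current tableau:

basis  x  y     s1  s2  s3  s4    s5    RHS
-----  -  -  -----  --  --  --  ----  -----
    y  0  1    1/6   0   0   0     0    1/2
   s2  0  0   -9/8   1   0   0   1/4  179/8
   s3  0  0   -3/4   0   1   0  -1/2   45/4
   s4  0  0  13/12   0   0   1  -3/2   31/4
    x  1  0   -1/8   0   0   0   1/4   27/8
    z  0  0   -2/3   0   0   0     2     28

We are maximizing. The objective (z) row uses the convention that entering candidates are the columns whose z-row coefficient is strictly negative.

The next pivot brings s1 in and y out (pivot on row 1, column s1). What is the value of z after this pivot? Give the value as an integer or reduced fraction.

Minimum ratio for s1: (1/2)/(1/6) = 3.
z changes by −(z-row coeff of s1)·ratio = −(-2/3)·3 = 2.
New z = 28 + 2 = 30.

30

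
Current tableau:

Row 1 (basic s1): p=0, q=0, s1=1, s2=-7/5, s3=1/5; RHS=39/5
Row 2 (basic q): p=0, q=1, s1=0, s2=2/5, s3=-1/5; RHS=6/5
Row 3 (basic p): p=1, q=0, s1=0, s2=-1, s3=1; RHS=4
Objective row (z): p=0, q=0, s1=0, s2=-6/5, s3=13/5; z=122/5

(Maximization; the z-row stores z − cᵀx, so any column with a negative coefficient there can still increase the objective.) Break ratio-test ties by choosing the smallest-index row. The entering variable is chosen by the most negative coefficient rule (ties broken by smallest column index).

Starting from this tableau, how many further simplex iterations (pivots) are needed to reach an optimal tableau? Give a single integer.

1

pivot: s2 in, q out → z = 28
No improving column remains; optimal.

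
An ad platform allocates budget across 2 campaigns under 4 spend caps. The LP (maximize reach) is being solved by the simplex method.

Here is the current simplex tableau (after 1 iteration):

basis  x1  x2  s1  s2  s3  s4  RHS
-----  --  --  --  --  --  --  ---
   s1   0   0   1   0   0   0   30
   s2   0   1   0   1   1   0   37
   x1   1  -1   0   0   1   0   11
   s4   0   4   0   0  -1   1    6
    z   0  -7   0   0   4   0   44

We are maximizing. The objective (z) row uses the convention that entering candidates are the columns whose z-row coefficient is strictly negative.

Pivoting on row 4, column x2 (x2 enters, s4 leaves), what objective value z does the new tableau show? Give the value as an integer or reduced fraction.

109/2

Minimum ratio for x2: 6/4 = 3/2.
z changes by −(z-row coeff of x2)·ratio = −(-7)·(3/2) = 21/2.
New z = 44 + (21/2) = 109/2.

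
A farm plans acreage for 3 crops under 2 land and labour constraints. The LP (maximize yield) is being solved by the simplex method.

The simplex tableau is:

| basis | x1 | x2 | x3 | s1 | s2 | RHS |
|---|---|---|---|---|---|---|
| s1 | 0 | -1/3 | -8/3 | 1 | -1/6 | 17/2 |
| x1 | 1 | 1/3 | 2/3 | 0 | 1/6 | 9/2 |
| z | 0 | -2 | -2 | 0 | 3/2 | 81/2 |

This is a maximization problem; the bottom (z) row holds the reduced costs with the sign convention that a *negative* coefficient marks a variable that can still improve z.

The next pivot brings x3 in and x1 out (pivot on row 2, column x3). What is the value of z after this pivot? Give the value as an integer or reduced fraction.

Minimum ratio for x3: (9/2)/(2/3) = 27/4.
z changes by −(z-row coeff of x3)·ratio = −(-2)·(27/4) = 27/2.
New z = 81/2 + (27/2) = 54.

54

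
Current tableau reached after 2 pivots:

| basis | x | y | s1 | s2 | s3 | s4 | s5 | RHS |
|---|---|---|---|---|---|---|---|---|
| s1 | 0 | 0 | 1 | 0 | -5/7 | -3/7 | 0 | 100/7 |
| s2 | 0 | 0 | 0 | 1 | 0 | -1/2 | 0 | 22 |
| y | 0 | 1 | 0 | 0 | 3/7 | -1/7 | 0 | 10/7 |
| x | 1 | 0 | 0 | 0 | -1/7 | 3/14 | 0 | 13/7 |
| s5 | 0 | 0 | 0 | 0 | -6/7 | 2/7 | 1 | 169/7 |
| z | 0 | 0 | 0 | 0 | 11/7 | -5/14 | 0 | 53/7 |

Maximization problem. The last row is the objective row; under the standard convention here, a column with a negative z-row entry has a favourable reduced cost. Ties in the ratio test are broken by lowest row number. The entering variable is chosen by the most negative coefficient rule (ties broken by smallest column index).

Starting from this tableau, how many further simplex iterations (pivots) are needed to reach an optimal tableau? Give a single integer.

pivot: s4 in, x out → z = 32/3
No improving column remains; optimal.

1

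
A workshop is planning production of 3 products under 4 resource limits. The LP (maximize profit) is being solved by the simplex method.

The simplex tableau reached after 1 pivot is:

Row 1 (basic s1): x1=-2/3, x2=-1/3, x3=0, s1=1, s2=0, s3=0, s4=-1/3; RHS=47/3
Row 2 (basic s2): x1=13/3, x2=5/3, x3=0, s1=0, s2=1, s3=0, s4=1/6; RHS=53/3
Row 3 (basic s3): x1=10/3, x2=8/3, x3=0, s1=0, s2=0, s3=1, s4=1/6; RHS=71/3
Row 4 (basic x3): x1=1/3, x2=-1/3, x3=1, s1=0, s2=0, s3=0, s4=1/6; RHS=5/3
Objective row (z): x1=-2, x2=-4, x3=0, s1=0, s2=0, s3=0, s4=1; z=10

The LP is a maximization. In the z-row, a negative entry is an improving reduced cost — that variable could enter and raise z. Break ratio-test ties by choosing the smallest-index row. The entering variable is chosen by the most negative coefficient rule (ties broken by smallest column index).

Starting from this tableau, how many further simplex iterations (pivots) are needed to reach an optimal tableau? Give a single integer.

pivot: x2 in, s3 out → z = 91/2
No improving column remains; optimal.

1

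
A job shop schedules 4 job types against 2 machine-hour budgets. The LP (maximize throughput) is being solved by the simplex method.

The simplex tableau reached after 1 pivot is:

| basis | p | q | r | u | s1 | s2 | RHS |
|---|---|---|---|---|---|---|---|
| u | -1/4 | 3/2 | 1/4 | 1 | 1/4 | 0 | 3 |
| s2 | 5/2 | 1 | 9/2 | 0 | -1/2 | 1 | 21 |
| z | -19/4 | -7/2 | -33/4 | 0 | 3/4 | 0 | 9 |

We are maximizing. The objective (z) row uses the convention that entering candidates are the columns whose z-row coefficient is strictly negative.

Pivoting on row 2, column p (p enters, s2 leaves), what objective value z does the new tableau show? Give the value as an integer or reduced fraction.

489/10

Minimum ratio for p: 21/(5/2) = 42/5.
z changes by −(z-row coeff of p)·ratio = −(-19/4)·(42/5) = 399/10.
New z = 9 + (399/10) = 489/10.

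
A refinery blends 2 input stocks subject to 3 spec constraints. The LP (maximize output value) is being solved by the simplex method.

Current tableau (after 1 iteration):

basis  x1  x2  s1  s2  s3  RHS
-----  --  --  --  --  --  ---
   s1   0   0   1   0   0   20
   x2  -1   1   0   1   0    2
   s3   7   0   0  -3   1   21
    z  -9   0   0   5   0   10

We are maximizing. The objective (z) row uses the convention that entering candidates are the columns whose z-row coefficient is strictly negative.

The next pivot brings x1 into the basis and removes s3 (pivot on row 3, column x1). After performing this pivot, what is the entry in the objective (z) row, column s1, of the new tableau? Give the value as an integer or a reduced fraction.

Pivot element is row 3, column x1: 7.
Normalize row 3: new (row 3, s1) = 0/7 = 0.
z-row ← z-row − (-9)·(new row 3): 0 − (-9)·0 = 0.

0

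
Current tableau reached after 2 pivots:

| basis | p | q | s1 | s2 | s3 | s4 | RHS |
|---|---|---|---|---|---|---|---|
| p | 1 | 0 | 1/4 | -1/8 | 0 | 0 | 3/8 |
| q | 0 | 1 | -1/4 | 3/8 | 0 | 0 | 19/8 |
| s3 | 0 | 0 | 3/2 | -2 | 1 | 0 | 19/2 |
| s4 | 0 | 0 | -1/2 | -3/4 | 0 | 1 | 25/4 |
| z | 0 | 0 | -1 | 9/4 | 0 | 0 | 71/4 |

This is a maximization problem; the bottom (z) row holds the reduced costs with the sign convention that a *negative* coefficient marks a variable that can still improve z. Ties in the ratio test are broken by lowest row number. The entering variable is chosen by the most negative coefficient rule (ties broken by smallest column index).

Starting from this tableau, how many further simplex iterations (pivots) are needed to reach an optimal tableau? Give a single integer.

pivot: s1 in, p out → z = 77/4
No improving column remains; optimal.

1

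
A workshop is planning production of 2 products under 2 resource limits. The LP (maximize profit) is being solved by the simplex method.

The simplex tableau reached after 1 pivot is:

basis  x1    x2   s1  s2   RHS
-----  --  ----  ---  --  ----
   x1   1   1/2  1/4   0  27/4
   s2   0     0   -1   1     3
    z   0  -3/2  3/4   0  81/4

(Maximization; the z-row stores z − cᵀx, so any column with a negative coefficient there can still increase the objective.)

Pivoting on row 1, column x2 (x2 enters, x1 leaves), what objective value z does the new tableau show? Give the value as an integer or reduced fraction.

81/2

Minimum ratio for x2: (27/4)/(1/2) = 27/2.
z changes by −(z-row coeff of x2)·ratio = −(-3/2)·(27/2) = 81/4.
New z = 81/4 + (81/4) = 81/2.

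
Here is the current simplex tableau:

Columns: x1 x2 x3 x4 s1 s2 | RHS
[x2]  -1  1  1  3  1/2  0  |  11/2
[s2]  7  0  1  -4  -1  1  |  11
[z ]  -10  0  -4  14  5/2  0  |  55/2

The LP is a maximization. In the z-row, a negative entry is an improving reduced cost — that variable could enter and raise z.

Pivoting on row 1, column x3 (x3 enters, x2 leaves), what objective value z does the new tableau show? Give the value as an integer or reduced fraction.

Minimum ratio for x3: (11/2)/1 = 11/2.
z changes by −(z-row coeff of x3)·ratio = −(-4)·(11/2) = 22.
New z = 55/2 + 22 = 99/2.

99/2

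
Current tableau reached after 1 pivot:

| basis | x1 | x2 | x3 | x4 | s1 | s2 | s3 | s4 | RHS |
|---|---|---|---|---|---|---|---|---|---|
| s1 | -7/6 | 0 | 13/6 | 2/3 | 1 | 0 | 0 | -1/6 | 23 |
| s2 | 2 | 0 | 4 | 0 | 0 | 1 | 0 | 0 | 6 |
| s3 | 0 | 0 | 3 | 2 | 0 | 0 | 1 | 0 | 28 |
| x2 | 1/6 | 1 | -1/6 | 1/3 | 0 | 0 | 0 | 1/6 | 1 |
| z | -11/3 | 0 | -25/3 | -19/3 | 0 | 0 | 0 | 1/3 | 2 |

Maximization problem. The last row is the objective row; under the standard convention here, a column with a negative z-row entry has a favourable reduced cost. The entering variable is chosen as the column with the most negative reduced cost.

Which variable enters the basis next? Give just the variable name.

Objective-row coefficients: x1: -11/3, x2: 0, x3: -25/3, x4: -19/3, s1: 0, s2: 0, s3: 0, s4: 1/3.
The most negative is -25/3 in column x3, so x3 enters.

x3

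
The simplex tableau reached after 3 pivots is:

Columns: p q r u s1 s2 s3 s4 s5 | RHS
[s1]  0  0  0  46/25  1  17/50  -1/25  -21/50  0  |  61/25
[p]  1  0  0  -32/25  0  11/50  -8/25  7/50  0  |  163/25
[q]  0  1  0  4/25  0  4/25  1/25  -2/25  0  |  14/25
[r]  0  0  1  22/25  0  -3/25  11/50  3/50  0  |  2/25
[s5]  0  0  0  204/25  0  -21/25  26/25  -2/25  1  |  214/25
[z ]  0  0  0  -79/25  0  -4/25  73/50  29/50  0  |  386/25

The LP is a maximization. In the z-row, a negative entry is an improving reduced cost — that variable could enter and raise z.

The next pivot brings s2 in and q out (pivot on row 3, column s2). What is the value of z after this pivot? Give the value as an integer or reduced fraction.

16

Minimum ratio for s2: (14/25)/(4/25) = 7/2.
z changes by −(z-row coeff of s2)·ratio = −(-4/25)·(7/2) = 14/25.
New z = 386/25 + (14/25) = 16.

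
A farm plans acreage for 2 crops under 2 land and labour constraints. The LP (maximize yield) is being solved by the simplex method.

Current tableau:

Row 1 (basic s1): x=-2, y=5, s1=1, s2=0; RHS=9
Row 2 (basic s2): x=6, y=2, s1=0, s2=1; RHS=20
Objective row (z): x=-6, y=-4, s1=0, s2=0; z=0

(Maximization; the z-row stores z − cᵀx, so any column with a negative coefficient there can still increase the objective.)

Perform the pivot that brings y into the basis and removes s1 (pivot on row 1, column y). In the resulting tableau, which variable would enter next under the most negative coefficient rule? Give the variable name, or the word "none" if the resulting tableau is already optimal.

Pivot element 5. New z-row = old z-row − (-4)·(row 1/5).
Updated z-row coefficients: x: -38/5, y: 0, s1: 4/5, s2: 0.
The most negative is -38/5 in column x, so x would enter next.

x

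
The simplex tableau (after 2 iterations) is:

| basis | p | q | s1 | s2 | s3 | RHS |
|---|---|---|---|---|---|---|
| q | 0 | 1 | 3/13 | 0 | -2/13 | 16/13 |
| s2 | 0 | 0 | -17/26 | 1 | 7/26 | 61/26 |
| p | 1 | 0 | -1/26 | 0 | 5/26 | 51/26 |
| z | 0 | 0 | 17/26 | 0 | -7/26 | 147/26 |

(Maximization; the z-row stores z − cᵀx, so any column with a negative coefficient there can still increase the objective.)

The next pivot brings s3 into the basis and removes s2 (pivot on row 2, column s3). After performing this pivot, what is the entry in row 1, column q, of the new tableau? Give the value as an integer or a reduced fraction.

Pivot element is row 2, column s3: 7/26.
Normalize row 2: new (row 2, q) = 0/(7/26) = 0.
row 1 ← row 1 − (-2/13)·(new row 2): 1 − (-2/13)·0 = 1.

1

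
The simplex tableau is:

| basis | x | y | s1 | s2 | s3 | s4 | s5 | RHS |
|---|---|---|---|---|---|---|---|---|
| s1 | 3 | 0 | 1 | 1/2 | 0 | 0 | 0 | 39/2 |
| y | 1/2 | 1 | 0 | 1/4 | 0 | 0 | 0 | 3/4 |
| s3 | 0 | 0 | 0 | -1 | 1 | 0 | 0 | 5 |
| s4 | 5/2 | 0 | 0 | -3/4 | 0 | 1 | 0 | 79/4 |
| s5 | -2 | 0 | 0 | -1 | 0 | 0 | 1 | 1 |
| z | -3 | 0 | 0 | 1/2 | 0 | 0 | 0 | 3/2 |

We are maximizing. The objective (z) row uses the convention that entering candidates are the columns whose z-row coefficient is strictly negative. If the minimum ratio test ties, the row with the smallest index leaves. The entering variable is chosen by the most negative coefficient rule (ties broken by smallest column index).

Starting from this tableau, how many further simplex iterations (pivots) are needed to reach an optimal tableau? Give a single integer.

1

pivot: x in, y out → z = 6
No improving column remains; optimal.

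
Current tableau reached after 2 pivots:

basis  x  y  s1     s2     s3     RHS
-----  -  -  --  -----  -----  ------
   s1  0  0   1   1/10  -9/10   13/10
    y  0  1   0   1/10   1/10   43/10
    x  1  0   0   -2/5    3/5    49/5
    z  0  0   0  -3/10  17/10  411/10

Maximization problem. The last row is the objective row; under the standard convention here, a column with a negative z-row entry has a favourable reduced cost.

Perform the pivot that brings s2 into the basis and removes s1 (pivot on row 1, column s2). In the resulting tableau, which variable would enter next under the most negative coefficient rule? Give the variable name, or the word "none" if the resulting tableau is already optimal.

s3

Pivot element 1/10. New z-row = old z-row − (-3/10)·(row 1/(1/10)).
Updated z-row coefficients: x: 0, y: 0, s1: 3, s2: 0, s3: -1.
The most negative is -1 in column s3, so s3 would enter next.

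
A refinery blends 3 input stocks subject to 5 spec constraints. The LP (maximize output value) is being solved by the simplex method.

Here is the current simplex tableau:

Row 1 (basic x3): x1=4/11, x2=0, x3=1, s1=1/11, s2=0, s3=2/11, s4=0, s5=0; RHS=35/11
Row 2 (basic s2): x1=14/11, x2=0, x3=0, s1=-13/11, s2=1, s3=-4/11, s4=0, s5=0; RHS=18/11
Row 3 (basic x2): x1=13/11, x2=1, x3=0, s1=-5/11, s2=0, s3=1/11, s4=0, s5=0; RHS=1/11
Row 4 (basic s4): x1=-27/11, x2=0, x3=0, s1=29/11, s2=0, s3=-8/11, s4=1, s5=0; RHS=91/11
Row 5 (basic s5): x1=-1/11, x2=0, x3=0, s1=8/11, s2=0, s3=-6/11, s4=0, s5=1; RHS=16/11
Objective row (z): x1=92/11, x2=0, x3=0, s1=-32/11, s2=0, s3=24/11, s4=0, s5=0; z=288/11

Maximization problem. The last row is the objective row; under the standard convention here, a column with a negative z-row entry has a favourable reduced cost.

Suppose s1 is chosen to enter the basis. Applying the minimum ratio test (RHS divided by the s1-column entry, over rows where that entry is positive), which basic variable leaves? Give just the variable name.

Ratios: row 1 (x3): (35/11)/(1/11) = 35; row 2 (s2): entry -13/11 ≤ 0, skip; row 3 (x2): entry -5/11 ≤ 0, skip; row 4 (s4): (91/11)/(29/11) = 91/29; row 5 (s5): (16/11)/(8/11) = 2.
Minimum ratio 2 is in the s5 row, so s5 leaves.

s5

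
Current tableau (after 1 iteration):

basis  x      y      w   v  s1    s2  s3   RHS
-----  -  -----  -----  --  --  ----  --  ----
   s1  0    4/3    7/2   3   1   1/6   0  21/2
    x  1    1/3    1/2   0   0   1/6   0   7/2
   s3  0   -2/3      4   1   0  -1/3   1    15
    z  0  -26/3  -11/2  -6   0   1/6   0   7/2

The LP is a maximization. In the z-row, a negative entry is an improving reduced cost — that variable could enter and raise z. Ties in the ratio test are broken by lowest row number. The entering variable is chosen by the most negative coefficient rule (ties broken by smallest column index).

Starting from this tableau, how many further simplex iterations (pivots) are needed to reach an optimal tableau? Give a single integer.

pivot: y in, s1 out → z = 287/4
No improving column remains; optimal.

1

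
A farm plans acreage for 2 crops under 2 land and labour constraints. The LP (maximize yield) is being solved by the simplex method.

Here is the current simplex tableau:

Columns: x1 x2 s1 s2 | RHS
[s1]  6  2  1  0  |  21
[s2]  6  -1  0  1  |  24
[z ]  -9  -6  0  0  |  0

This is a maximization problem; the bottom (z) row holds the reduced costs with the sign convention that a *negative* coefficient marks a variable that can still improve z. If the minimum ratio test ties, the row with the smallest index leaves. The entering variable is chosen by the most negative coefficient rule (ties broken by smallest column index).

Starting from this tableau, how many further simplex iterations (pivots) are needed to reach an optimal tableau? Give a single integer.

pivot: x1 in, s1 out → z = 63/2
pivot: x2 in, x1 out → z = 63
No improving column remains; optimal.

2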